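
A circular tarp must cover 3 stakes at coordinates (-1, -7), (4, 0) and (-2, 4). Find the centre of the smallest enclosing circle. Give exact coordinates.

(-41/31, -46/31)

Call the three points A, B, C in the order given.
Side lengths²: AB² = 74, AC² = 122, BC² = 52.
Since AC² = 122 < 74 + 52 = 126, the triangle is acute, so the smallest enclosing circle is the circumcircle.
Circumcentre = (-41/31, -46/31), r² = 29341/961.
Centre = (-41/31, -46/31).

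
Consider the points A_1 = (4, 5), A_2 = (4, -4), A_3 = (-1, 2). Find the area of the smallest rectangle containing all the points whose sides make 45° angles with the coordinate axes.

In coordinates u = x + y, v = x − y the rectangle is axis-aligned; the map (x,y)→(u,v) scales areas by 2.
u-values: 9, 0, 1; range = 9 − 0 = 9.
v-values: -1, 8, -3; range = 8 − (-3) = 11.
Area = (9 × 11) / 2 = 49.5.

49.5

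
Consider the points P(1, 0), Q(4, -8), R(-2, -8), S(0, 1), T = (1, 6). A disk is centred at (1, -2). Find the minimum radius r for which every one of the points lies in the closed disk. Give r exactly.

The required radius is the distance from (1, -2) to the farthest point.
Squared distances: 4, 45, 45, 10, 64.
Maximum is 64, attained at T.
r = √64 = 8.

8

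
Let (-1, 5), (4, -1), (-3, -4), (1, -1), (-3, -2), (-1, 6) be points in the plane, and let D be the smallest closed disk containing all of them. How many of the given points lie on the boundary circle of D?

3

The minimum enclosing circle of a finite set is fixed by two of the points (as a diameter) or three (as a circumcircle).
The minimum enclosing circle is determined by three boundary points: (4, -1), (-3, -4), (-1, 6).
Their circumcentre is (-0.90625, 0.78125) with r² = 27.244140625.
The farthest remaining point (-1, 5) is at distance² 17.806640625 ≤ 27.244140625.
The points at distance exactly r from the centre are (4, -1), (-3, -4), (-1, 6) — 3 points.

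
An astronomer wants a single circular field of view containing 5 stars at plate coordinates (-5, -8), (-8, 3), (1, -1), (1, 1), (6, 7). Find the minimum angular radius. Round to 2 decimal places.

9.30

The farthest pair is (-5, -8)–(6, 7) with squared distance 346. The circle on this segment as diameter has centre (0.5, -0.5) and r² = 346/4 = 86.5.
Check (-8, 3): distance² to centre = 84.5 ≤ 86.5, so it lies inside.
All remaining points lie in this disk, and no smaller disk contains both endpoints, so this is the minimum enclosing circle.
r = √(86.5) ≈ 9.30.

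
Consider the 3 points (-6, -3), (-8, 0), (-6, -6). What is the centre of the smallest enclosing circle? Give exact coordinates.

Call the three points A, B, C in the order given.
Side lengths²: AB² = 13, AC² = 9, BC² = 40.
Since BC² = 40 ≥ 13 + 9 = 22, the angle opposite BC is not acute, so the smallest enclosing circle has BC as diameter.
Centre = midpoint of BC = (-7, -3), r² = 40/4 = 10.
Centre = (-7, -3).

(-7, -3)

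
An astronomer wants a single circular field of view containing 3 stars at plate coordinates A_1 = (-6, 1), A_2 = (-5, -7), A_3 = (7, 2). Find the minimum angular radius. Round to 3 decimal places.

7.508

Side lengths²: A_1A_2² = 65, A_1A_3² = 170, A_2A_3² = 225.
Since A_2A_3² = 225 < 170 + 65 = 235, the triangle is acute, so the smallest enclosing circle is the circumcircle.
Circumcentre = (11/14, -31/14), r² = 5525/98.
r = √(5525/98) ≈ 7.508.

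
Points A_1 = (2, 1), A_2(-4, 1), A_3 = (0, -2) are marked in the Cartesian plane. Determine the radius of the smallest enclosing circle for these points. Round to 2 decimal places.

Side lengths²: A_1A_2² = 36, A_1A_3² = 13, A_2A_3² = 25.
Since A_1A_2² = 36 < 25 + 13 = 38, the triangle is acute, so the smallest enclosing circle is the circumcircle.
Circumcentre = (-1, 5/6), r² = 325/36.
r = √(325/36) ≈ 3.00.

3.00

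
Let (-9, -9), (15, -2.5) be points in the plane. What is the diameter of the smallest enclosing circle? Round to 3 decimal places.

The smallest circle enclosing two points has them as diameter endpoints.
Centre = midpoint = (3, -5.75); r² = |(-9, -9)−(15, -2.5)|²/4 = 618.25/4 = 154.5625.
Diameter = 2r = 2√(154.5625) ≈ 24.865.

24.865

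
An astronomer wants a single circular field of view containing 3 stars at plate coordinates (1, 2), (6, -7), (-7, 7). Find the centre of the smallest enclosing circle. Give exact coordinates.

(-0.5, 0)

Call the three points A, B, C in the order given.
Side lengths²: AB² = 106, AC² = 89, BC² = 365.
Since BC² = 365 ≥ 106 + 89 = 195, the angle opposite BC is not acute, so the smallest enclosing circle has BC as diameter.
Centre = midpoint of BC = (-0.5, 0), r² = 365/4 = 91.25.
Centre = (-0.5, 0).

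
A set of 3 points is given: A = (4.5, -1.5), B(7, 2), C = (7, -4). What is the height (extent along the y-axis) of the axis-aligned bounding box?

6

max y = 2, min y = -4, so height = 6.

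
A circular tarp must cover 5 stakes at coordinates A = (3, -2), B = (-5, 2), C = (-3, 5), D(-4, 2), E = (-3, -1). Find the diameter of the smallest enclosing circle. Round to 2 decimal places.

9.29

The minimum enclosing circle of a finite set is fixed by two of the points (as a diameter) or three (as a circumcircle).
The minimum enclosing circle is determined by three boundary points: A, B, C.
Their circumcentre is (-0.4375, 1.125) with r² = 21.58203125.
The farthest remaining point D is at distance² 13.45703125 ≤ 21.58203125.
Diameter = 2r = 2√(21.58203125) ≈ 9.29.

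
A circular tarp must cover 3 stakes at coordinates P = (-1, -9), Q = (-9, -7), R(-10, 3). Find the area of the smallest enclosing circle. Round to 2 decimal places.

Side lengths²: PQ² = 68, PR² = 225, QR² = 101.
Since PR² = 225 ≥ 101 + 68 = 169, the angle opposite PR is not acute, so the smallest enclosing circle has PR as diameter.
Centre = midpoint of PR = (-5.5, -3), r² = 225/4 = 56.25.
Area = π·r² = π·56.25 ≈ 176.71.

176.71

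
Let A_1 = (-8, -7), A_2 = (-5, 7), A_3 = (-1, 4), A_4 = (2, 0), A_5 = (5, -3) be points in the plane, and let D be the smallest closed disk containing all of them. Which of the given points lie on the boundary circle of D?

The minimum enclosing circle is determined by three boundary points: A_1, A_2, A_5.
Their circumcentre is (-95/34, -27/34) with r² = 37925/578.
The farthest remaining point A_3 is at distance² 15145/578 ≤ 37925/578.
The points at distance exactly r from the centre are A_1, A_2, A_5 — 3 points.

A_1, A_2, A_5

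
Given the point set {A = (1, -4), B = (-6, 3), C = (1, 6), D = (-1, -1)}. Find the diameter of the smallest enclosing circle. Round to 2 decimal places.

A smallest enclosing disk is always determined by at most three of the input points on its boundary.
The minimum enclosing circle is determined by three boundary points: A, B, C.
Their circumcentre is (-1, 1) with r² = 29.
The farthest remaining point D is at distance² 4 ≤ 29.
Diameter = 2r = 2√29 ≈ 10.77.

10.77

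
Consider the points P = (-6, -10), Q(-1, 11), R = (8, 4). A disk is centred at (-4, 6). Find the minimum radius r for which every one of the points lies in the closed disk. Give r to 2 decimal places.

The required radius is the distance from (-4, 6) to the farthest point.
Squared distances: 260, 34, 148.
Maximum is 260, attained at P.
r = √260 ≈ 16.12.

16.12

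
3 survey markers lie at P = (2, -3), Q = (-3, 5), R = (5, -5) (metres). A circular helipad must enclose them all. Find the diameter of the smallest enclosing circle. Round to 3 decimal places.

12.806

Side lengths²: PQ² = 89, PR² = 13, QR² = 164.
Since QR² = 164 ≥ 89 + 13 = 102, the angle opposite QR is not acute, so the smallest enclosing circle has QR as diameter.
Centre = midpoint of QR = (1, 0), r² = 164/4 = 41.
Diameter = 2r = 2√41 ≈ 12.806.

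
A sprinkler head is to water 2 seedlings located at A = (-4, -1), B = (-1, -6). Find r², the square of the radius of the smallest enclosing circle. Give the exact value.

8.5

The smallest circle enclosing two points has them as diameter endpoints.
Centre = midpoint = (-2.5, -3.5); r² = |AB|²/4 = 34/4 = 8.5.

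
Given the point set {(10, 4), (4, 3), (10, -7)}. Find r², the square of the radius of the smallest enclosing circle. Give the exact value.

Call the three points A, B, C in the order given.
Side lengths²: AB² = 37, AC² = 121, BC² = 136.
Since BC² = 136 < 121 + 37 = 158, the triangle is acute, so the smallest enclosing circle is the circumcircle.
Circumcentre = (47/6, -1.5), r² = 629/18.

629/18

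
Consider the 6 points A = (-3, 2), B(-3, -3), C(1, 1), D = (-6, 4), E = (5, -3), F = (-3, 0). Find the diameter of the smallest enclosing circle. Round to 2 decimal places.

13.04

The minimum enclosing circle of a finite set is fixed by two of the points (as a diameter) or three (as a circumcircle).
The farthest pair is D–E with squared distance 170. The circle on this segment as diameter has centre (-0.5, 0.5) and r² = 170/4 = 42.5.
Check A: distance² to centre = 8.5 ≤ 42.5, so it lies inside.
All remaining points lie in this disk, and no smaller disk contains both endpoints, so this is the minimum enclosing circle.
Diameter = 2r = 2√(42.5) ≈ 13.04.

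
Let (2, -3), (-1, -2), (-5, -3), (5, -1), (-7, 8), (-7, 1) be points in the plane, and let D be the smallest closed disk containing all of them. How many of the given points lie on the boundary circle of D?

By Welzl's lemma the MEC is supported by two points (diametrically opposite) or three points (on a circumcircle).
The minimum enclosing circle is determined by three boundary points: (-5, -3), (5, -1), (-7, 8).
Their circumcentre is (-41/38, 129/38) with r² = 40625/722.
The farthest remaining point (2, -3) is at distance² 36369/722 ≤ 40625/722.
The points at distance exactly r from the centre are (-5, -3), (5, -1), (-7, 8) — 3 points.

3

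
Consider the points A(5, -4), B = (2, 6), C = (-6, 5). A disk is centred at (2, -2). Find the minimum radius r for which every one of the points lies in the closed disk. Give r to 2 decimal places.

10.63

The required radius is the distance from (2, -2) to the farthest point.
Squared distances: 13, 64, 113.
Maximum is 113, attained at C.
r = √113 ≈ 10.63.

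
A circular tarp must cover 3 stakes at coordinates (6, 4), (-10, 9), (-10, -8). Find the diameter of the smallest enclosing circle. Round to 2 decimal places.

Call the three points A, B, C in the order given.
Side lengths²: AB² = 281, AC² = 400, BC² = 289.
Since AC² = 400 < 289 + 281 = 570, the triangle is acute, so the smallest enclosing circle is the circumcircle.
Circumcentre = (-3.875, 0.5), r² = 109.765625.
Diameter = 2r = 2√(109.765625) ≈ 20.95.

20.95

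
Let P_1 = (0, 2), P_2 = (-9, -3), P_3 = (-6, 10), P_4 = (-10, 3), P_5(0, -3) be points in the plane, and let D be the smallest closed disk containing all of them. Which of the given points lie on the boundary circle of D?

By Welzl's lemma the MEC is supported by two points (diametrically opposite) or three points (on a circumcircle).
The minimum enclosing circle is determined by three boundary points: P_2, P_3, P_5.
Their circumcentre is (-4.5, 73/26) with r² = 18245/338.
The farthest remaining point P_4 is at distance² 10237/338 ≤ 18245/338.
The points at distance exactly r from the centre are P_2, P_3, P_5 — 3 points.

P_2, P_3, P_5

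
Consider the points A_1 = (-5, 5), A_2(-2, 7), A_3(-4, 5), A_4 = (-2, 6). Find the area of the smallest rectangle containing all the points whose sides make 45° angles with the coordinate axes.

5

In coordinates u = x + y, v = x − y the rectangle is axis-aligned; the map (x,y)→(u,v) scales areas by 2.
u-values: 0, 5, 1, 4; range = 5 − 0 = 5.
v-values: -10, -9, -9, -8; range = -8 − (-10) = 2.
Area = (5 × 2) / 2 = 5.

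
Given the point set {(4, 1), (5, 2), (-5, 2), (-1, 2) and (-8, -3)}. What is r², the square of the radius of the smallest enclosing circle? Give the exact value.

48.5

The minimum enclosing circle of a finite set is fixed by two of the points (as a diameter) or three (as a circumcircle).
The farthest pair is (5, 2)–(-8, -3) with squared distance 194. The circle on this segment as diameter has centre (-1.5, -0.5) and r² = 194/4 = 48.5.
Check (4, 1): distance² to centre = 32.5 ≤ 48.5, so it lies inside.
All remaining points lie in this disk, and no smaller disk contains both endpoints, so this is the minimum enclosing circle.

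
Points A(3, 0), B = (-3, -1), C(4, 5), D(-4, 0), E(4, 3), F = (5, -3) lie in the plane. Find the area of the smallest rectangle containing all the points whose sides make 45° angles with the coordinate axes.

78

In coordinates u = x + y, v = x − y the rectangle is axis-aligned; the map (x,y)→(u,v) scales areas by 2.
u-values: 3, -4, 9, -4, 7, 2; range = 9 − (-4) = 13.
v-values: 3, -2, -1, -4, 1, 8; range = 8 − (-4) = 12.
Area = (13 × 12) / 2 = 78.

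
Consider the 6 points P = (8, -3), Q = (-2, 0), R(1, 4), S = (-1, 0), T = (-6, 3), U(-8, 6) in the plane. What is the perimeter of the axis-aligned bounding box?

50

Width = max x − min x = 8 − (-8) = 16.
Height = max y − min y = 6 − (-3) = 9.
Perimeter = 2(16 + 9) = 50.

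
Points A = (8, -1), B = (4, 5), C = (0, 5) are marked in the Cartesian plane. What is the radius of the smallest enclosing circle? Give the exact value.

5

Side lengths²: AB² = 52, AC² = 100, BC² = 16.
Since AC² = 100 ≥ 52 + 16 = 68, the angle opposite AC is not acute, so the smallest enclosing circle has AC as diameter.
Centre = midpoint of AC = (4, 2), r² = 100/4 = 25.
r = √25 = 5.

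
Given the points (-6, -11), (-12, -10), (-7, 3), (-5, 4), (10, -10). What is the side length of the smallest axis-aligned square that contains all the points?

22

The bounding box has width 22 and height 15.
An axis-aligned square enclosing the set must have side ≥ max(width, height).
So the minimum side is max(22, 15) = 22.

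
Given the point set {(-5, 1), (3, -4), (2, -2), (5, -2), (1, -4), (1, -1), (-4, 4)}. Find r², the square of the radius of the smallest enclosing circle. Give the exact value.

The minimum enclosing circle is determined by three boundary points: (3, -4), (5, -2), (-4, 4).
Their circumcentre is (0.3, 0.7) with r² = 29.38.
The farthest remaining point (-5, 1) is at distance² 28.18 ≤ 29.38.

29.38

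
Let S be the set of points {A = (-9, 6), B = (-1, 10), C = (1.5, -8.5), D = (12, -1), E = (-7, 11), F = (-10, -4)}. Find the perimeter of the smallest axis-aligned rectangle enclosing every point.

83

Width = max x − min x = 12 − (-10) = 22.
Height = max y − min y = 11 − (-8.5) = 19.5.
Perimeter = 2(22 + 19.5) = 83.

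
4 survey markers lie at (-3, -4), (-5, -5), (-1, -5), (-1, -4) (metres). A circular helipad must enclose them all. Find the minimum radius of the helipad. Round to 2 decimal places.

2.06

A smallest enclosing disk is always determined by at most three of the input points on its boundary.
The farthest pair is (-5, -5)–(-1, -4) with squared distance 17. The circle on this segment as diameter has centre (-3, -4.5) and r² = 17/4 = 4.25.
Check (-3, -4): distance² to centre = 0.25 ≤ 4.25, so it lies inside.
All remaining points lie in this disk, and no smaller disk contains both endpoints, so this is the minimum enclosing circle.
r = √(4.25) ≈ 2.06.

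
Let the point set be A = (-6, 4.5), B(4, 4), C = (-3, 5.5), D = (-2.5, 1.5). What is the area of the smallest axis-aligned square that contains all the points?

100

The bounding box has width 10 and height 4.
An axis-aligned square enclosing the set must have side ≥ max(width, height).
So the minimum side is max(10, 4) = 10.
Area = 10² = 100.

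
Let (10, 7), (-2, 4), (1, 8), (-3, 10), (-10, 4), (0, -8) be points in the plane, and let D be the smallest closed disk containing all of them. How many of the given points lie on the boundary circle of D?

3

By Welzl's lemma the MEC is supported by two points (diametrically opposite) or three points (on a circumcircle).
The minimum enclosing circle is determined by three boundary points: (10, 7), (-10, 4), (0, -8).
Their circumcentre is (4/9, 137/54) with r² = 324337/2916.
The farthest remaining point (-3, 10) is at distance² 197005/2916 ≤ 324337/2916.
The points at distance exactly r from the centre are (10, 7), (-10, 4), (0, -8) — 3 points.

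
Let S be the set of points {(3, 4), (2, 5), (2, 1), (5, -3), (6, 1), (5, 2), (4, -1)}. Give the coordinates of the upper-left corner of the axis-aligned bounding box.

x-range [2, 6], y-range [-3, 5].
The upper-left corner is (2, 5).

(2, 5)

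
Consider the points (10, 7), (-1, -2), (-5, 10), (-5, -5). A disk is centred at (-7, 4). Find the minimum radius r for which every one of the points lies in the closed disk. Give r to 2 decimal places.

17.26

The required radius is the distance from (-7, 4) to the farthest point.
Squared distances: 298, 72, 40, 85.
Maximum is 298, attained at (10, 7).
r = √298 ≈ 17.26.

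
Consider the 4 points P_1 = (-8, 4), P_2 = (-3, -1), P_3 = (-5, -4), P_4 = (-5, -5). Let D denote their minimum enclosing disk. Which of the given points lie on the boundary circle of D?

P_1, P_4

A smallest enclosing disk is always determined by at most three of the input points on its boundary.
The farthest pair is P_1–P_4 with squared distance 90. The circle on this segment as diameter has centre (-6.5, -0.5) and r² = 90/4 = 22.5.
Check P_2: distance² to centre = 12.5 ≤ 22.5, so it lies inside.
All remaining points lie in this disk, and no smaller disk contains both endpoints, so this is the minimum enclosing circle.
The points at distance exactly r from the centre are P_1, P_4 — 2 points.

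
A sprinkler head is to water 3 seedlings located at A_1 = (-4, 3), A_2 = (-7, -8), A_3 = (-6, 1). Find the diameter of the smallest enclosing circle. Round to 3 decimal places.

11.402

Side lengths²: A_1A_2² = 130, A_1A_3² = 8, A_2A_3² = 82.
Since A_1A_2² = 130 ≥ 82 + 8 = 90, the angle opposite A_1A_2 is not acute, so the smallest enclosing circle has A_1A_2 as diameter.
Centre = midpoint of A_1A_2 = (-5.5, -2.5), r² = 130/4 = 32.5.
Diameter = 2r = 2√(32.5) ≈ 11.402.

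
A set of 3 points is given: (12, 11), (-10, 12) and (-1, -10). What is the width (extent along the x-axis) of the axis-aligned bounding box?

22

max x = 12, min x = -10, so width = 22.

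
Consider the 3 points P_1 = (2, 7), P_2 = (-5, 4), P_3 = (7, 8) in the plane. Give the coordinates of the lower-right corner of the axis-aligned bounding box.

x-range [-5, 7], y-range [4, 8].
The lower-right corner is (7, 4).

(7, 4)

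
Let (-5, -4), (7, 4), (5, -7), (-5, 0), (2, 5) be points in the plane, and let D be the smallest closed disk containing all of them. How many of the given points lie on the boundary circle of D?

A smallest enclosing disk is always determined by at most three of the input points on its boundary.
The minimum enclosing circle is determined by three boundary points: (-5, -4), (7, 4), (5, -7).
Their circumcentre is (42/29, -39/58) with r² = 177125/3364.
The farthest remaining point (-5, 0) is at distance² 141397/3364 ≤ 177125/3364.
The points at distance exactly r from the centre are (-5, -4), (7, 4), (5, -7) — 3 points.

3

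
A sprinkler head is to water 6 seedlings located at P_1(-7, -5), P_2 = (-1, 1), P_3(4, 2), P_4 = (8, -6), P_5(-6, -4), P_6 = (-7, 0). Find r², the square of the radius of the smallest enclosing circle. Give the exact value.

65.25

By Welzl's lemma the MEC is supported by two points (diametrically opposite) or three points (on a circumcircle).
The farthest pair is P_4–P_6 with squared distance 261. The circle on this segment as diameter has centre (0.5, -3) and r² = 261/4 = 65.25.
Check P_1: distance² to centre = 60.25 ≤ 65.25, so it lies inside.
All remaining points lie in this disk, and no smaller disk contains both endpoints, so this is the minimum enclosing circle.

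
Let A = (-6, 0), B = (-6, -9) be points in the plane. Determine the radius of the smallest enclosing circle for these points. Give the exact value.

The smallest circle enclosing two points has them as diameter endpoints.
Centre = midpoint = (-6, -4.5); r² = |AB|²/4 = 81/4 = 20.25.
r = √(20.25) = 4.5.

4.5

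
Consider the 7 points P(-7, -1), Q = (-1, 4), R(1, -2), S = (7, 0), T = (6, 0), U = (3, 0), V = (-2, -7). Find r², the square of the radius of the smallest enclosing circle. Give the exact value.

49.25

The minimum enclosing circle of a finite set is fixed by two of the points (as a diameter) or three (as a circumcircle).
The farthest pair is P–S with squared distance 197. The circle on this segment as diameter has centre (0, -0.5) and r² = 197/4 = 49.25.
Check Q: distance² to centre = 21.25 ≤ 49.25, so it lies inside.
All remaining points lie in this disk, and no smaller disk contains both endpoints, so this is the minimum enclosing circle.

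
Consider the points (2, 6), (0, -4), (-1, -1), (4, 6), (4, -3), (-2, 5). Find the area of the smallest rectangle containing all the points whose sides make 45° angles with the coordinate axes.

98

In coordinates u = x + y, v = x − y the rectangle is axis-aligned; the map (x,y)→(u,v) scales areas by 2.
u-values: 8, -4, -2, 10, 1, 3; range = 10 − (-4) = 14.
v-values: -4, 4, 0, -2, 7, -7; range = 7 − (-7) = 14.
Area = (14 × 14) / 2 = 98.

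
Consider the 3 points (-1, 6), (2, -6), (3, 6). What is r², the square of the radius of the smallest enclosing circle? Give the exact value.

Call the three points A, B, C in the order given.
Side lengths²: AB² = 153, AC² = 16, BC² = 145.
Since AB² = 153 < 145 + 16 = 161, the triangle is acute, so the smallest enclosing circle is the circumcircle.
Circumcentre = (1, 0.125), r² = 38.515625.

38.515625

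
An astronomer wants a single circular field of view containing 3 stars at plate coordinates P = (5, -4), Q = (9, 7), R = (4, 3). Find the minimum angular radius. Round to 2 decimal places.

5.85

Side lengths²: PQ² = 137, PR² = 50, QR² = 41.
Since PQ² = 137 ≥ 50 + 41 = 91, the angle opposite PQ is not acute, so the smallest enclosing circle has PQ as diameter.
Centre = midpoint of PQ = (7, 1.5), r² = 137/4 = 34.25.
r = √(34.25) ≈ 5.85.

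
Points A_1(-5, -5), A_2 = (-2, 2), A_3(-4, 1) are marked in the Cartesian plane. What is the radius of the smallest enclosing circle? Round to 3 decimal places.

Side lengths²: A_1A_2² = 58, A_1A_3² = 37, A_2A_3² = 5.
Since A_1A_2² = 58 ≥ 37 + 5 = 42, the angle opposite A_1A_2 is not acute, so the smallest enclosing circle has A_1A_2 as diameter.
Centre = midpoint of A_1A_2 = (-3.5, -1.5), r² = 58/4 = 14.5.
r = √(14.5) ≈ 3.808.

3.808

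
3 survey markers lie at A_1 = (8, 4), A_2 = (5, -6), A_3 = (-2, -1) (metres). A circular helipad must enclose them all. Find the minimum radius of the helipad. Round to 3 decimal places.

5.907

Side lengths²: A_1A_2² = 109, A_1A_3² = 125, A_2A_3² = 74.
Since A_1A_3² = 125 < 109 + 74 = 183, the triangle is acute, so the smallest enclosing circle is the circumcircle.
Circumcentre = (131/34, -7/34), r² = 20165/578.
r = √(20165/578) ≈ 5.907.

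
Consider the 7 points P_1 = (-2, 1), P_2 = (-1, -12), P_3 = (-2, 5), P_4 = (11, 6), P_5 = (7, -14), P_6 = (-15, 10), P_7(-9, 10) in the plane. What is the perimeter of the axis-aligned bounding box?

100

Width = max x − min x = 11 − (-15) = 26.
Height = max y − min y = 10 − (-14) = 24.
Perimeter = 2(26 + 24) = 100.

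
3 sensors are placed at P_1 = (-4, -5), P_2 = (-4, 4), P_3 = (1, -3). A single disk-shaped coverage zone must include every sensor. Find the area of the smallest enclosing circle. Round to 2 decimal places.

67.42

Side lengths²: P_1P_2² = 81, P_1P_3² = 29, P_2P_3² = 74.
Since P_1P_2² = 81 < 74 + 29 = 103, the triangle is acute, so the smallest enclosing circle is the circumcircle.
Circumcentre = (-2.9, -0.5), r² = 21.46.
Area = π·r² = π·21.46 ≈ 67.42.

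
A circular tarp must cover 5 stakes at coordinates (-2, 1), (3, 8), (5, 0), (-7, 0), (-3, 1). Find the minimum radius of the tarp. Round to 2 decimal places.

A smallest enclosing disk is always determined by at most three of the input points on its boundary.
The minimum enclosing circle is determined by three boundary points: (3, 8), (5, 0), (-7, 0).
Their circumcentre is (-1, 2.75) with r² = 43.5625.
The farthest remaining point (-3, 1) is at distance² 7.0625 ≤ 43.5625.
r = √(43.5625) ≈ 6.60.

6.60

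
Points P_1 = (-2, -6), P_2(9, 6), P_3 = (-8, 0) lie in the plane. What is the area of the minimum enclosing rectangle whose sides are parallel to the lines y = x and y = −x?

In coordinates u = x + y, v = x − y the rectangle is axis-aligned; the map (x,y)→(u,v) scales areas by 2.
u-values: -8, 15, -8; range = 15 − (-8) = 23.
v-values: 4, 3, -8; range = 4 − (-8) = 12.
Area = (23 × 12) / 2 = 138.

138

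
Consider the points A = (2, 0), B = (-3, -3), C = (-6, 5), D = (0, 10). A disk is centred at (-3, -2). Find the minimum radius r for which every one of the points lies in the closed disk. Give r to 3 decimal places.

12.369

The required radius is the distance from (-3, -2) to the farthest point.
Squared distances: 29, 1, 58, 153.
Maximum is 153, attained at D.
r = √153 ≈ 12.369.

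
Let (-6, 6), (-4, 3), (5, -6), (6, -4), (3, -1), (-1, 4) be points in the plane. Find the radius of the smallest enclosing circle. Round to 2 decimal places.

The farthest pair is (-6, 6)–(5, -6) with squared distance 265. The circle on this segment as diameter has centre (-0.5, 0) and r² = 265/4 = 66.25.
Check (-4, 3): distance² to centre = 21.25 ≤ 66.25, so it lies inside.
All remaining points lie in this disk, and no smaller disk contains both endpoints, so this is the minimum enclosing circle.
r = √(66.25) ≈ 8.14.

8.14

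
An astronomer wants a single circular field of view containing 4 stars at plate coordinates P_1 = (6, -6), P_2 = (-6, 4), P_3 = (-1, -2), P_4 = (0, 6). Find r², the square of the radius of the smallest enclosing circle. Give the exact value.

A smallest enclosing disk is always determined by at most three of the input points on its boundary.
The farthest pair is P_1–P_2 with squared distance 244. The circle on this segment as diameter has centre (0, -1) and r² = 244/4 = 61.
Check P_3: distance² to centre = 2 ≤ 61, so it lies inside.
All remaining points lie in this disk, and no smaller disk contains both endpoints, so this is the minimum enclosing circle.

61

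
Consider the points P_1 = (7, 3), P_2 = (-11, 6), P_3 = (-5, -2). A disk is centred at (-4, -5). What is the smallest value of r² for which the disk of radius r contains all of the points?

185

The required radius is the distance from (-4, -5) to the farthest point.
Squared distances: 185, 170, 10.
Maximum is 185, attained at P_1.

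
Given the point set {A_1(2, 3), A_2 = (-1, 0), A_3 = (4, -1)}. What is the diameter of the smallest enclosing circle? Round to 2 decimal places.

Side lengths²: A_1A_2² = 18, A_1A_3² = 20, A_2A_3² = 26.
Since A_2A_3² = 26 < 20 + 18 = 38, the triangle is acute, so the smallest enclosing circle is the circumcircle.
Circumcentre = (5/3, 1/3), r² = 65/9.
Diameter = 2r = 2√(65/9) ≈ 5.37.

5.37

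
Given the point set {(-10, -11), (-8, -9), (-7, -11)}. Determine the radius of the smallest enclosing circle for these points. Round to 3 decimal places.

1.581

Call the three points A, B, C in the order given.
Side lengths²: AB² = 8, AC² = 9, BC² = 5.
Since AC² = 9 < 8 + 5 = 13, the triangle is acute, so the smallest enclosing circle is the circumcircle.
Circumcentre = (-8.5, -10.5), r² = 2.5.
r = √(2.5) ≈ 1.581.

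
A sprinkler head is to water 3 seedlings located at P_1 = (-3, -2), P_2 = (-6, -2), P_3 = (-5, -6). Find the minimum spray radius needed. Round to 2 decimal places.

Side lengths²: P_1P_2² = 9, P_1P_3² = 20, P_2P_3² = 17.
Since P_1P_3² = 20 < 17 + 9 = 26, the triangle is acute, so the smallest enclosing circle is the circumcircle.
Circumcentre = (-4.5, -3.75), r² = 5.3125.
r = √(5.3125) ≈ 2.30.

2.30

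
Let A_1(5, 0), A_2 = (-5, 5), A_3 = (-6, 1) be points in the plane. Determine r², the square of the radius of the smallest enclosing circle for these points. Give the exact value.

Side lengths²: A_1A_2² = 125, A_1A_3² = 122, A_2A_3² = 17.
Since A_1A_2² = 125 < 122 + 17 = 139, the triangle is acute, so the smallest enclosing circle is the circumcircle.
Circumcentre = (-7/18, 31/18), r² = 5185/162.

5185/162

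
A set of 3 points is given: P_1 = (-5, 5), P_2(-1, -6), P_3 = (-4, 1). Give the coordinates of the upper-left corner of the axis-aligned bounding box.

x-range [-5, -1], y-range [-6, 5].
The upper-left corner is (-5, 5).

(-5, 5)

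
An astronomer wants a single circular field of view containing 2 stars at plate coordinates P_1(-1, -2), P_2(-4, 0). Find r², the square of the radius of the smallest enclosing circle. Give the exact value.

3.25

The smallest circle enclosing two points has them as diameter endpoints.
Centre = midpoint = (-2.5, -1); r² = |P_1P_2|²/4 = 13/4 = 3.25.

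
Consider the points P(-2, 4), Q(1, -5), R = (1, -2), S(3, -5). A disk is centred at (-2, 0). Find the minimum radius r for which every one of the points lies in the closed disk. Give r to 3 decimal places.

7.071

The required radius is the distance from (-2, 0) to the farthest point.
Squared distances: 16, 34, 13, 50.
Maximum is 50, attained at S.
r = √50 ≈ 7.071.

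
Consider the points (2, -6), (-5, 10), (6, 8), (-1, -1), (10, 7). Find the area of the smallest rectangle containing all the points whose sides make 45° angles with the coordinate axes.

In coordinates u = x + y, v = x − y the rectangle is axis-aligned; the map (x,y)→(u,v) scales areas by 2.
u-values: -4, 5, 14, -2, 17; range = 17 − (-4) = 21.
v-values: 8, -15, -2, 0, 3; range = 8 − (-15) = 23.
Area = (21 × 23) / 2 = 241.5.

241.5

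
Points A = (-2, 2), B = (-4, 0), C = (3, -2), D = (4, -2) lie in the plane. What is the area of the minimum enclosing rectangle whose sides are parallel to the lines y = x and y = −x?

In coordinates u = x + y, v = x − y the rectangle is axis-aligned; the map (x,y)→(u,v) scales areas by 2.
u-values: 0, -4, 1, 2; range = 2 − (-4) = 6.
v-values: -4, -4, 5, 6; range = 6 − (-4) = 10.
Area = (6 × 10) / 2 = 30.

30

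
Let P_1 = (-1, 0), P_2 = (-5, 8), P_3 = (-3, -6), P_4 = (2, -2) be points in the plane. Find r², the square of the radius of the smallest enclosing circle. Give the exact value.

A smallest enclosing disk is always determined by at most three of the input points on its boundary.
The farthest pair is P_2–P_3 with squared distance 200. The circle on this segment as diameter has centre (-4, 1) and r² = 200/4 = 50.
Check P_1: distance² to centre = 10 ≤ 50, so it lies inside.
All remaining points lie in this disk, and no smaller disk contains both endpoints, so this is the minimum enclosing circle.

50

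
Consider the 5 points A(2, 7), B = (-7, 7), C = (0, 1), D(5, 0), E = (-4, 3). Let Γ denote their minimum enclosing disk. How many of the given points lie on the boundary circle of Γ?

The farthest pair is B–D with squared distance 193. The circle on this segment as diameter has centre (-1, 3.5) and r² = 193/4 = 48.25.
Check A: distance² to centre = 21.25 ≤ 48.25, so it lies inside.
All remaining points lie in this disk, and no smaller disk contains both endpoints, so this is the minimum enclosing circle.
The points at distance exactly r from the centre are B, D — 2 points.

2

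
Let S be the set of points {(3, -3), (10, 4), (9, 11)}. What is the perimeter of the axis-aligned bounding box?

42

Width = max x − min x = 10 − 3 = 7.
Height = max y − min y = 11 − (-3) = 14.
Perimeter = 2(7 + 14) = 42.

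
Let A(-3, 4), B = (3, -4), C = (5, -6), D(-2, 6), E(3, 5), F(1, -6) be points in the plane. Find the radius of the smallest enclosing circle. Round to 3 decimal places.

6.946

The minimum enclosing circle of a finite set is fixed by two of the points (as a diameter) or three (as a circumcircle).
The farthest pair is C–D with squared distance 193. The circle on this segment as diameter has centre (1.5, 0) and r² = 193/4 = 48.25.
Check A: distance² to centre = 36.25 ≤ 48.25, so it lies inside.
All remaining points lie in this disk, and no smaller disk contains both endpoints, so this is the minimum enclosing circle.
r = √(48.25) ≈ 6.946.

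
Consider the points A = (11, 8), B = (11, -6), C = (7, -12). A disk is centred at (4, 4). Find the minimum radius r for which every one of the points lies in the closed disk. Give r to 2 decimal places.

16.28

The required radius is the distance from (4, 4) to the farthest point.
Squared distances: 65, 149, 265.
Maximum is 265, attained at C.
r = √265 ≈ 16.28.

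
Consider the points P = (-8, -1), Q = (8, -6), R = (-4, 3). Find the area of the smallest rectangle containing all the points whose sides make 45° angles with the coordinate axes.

115.5

In coordinates u = x + y, v = x − y the rectangle is axis-aligned; the map (x,y)→(u,v) scales areas by 2.
u-values: -9, 2, -1; range = 2 − (-9) = 11.
v-values: -7, 14, -7; range = 14 − (-7) = 21.
Area = (11 × 21) / 2 = 115.5.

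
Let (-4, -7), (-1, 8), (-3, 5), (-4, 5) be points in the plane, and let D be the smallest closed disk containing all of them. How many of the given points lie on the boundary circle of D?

2

A smallest enclosing disk is always determined by at most three of the input points on its boundary.
The farthest pair is (-4, -7)–(-1, 8) with squared distance 234. The circle on this segment as diameter has centre (-2.5, 0.5) and r² = 234/4 = 58.5.
Check (-3, 5): distance² to centre = 20.5 ≤ 58.5, so it lies inside.
All remaining points lie in this disk, and no smaller disk contains both endpoints, so this is the minimum enclosing circle.
The points at distance exactly r from the centre are (-4, -7), (-1, 8) — 2 points.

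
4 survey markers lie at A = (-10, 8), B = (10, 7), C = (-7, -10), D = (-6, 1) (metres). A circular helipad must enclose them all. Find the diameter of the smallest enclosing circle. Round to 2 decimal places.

By Welzl's lemma the MEC is supported by two points (diametrically opposite) or three points (on a circumcircle).
The minimum enclosing circle is determined by three boundary points: A, B, C.
Their circumcentre is (-5/14, 5/14) with r² = 14837/98.
The farthest remaining point D is at distance² 3161/98 ≤ 14837/98.
Diameter = 2r = 2√(14837/98) ≈ 24.61.

24.61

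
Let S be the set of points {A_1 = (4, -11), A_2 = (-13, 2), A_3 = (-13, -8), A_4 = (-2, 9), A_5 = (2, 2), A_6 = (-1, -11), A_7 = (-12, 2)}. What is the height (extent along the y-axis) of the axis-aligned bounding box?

max y = 9, min y = -11, so height = 20.

20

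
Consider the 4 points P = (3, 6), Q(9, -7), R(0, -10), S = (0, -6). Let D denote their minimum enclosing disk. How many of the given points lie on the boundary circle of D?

The minimum enclosing circle of a finite set is fixed by two of the points (as a diameter) or three (as a circumcircle).
The minimum enclosing circle is determined by three boundary points: P, Q, R.
Their circumcentre is (43/18, -13/6) with r² = 10865/162.
The farthest remaining point S is at distance² 3305/162 ≤ 10865/162.
The points at distance exactly r from the centre are P, Q, R — 3 points.

3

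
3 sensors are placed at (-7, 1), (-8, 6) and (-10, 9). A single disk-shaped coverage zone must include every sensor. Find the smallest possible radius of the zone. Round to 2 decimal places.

4.27

Call the three points A, B, C in the order given.
Side lengths²: AB² = 26, AC² = 73, BC² = 13.
Since AC² = 73 ≥ 26 + 13 = 39, the angle opposite AC is not acute, so the smallest enclosing circle has AC as diameter.
Centre = midpoint of AC = (-8.5, 5), r² = 73/4 = 18.25.
r = √(18.25) ≈ 4.27.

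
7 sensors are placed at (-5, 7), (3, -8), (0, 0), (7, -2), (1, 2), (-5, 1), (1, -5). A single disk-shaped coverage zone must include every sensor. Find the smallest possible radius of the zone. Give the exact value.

8.5

A smallest enclosing disk is always determined by at most three of the input points on its boundary.
The farthest pair is (-5, 7)–(3, -8) with squared distance 289. The circle on this segment as diameter has centre (-1, -0.5) and r² = 289/4 = 72.25.
Check (0, 0): distance² to centre = 1.25 ≤ 72.25, so it lies inside.
All remaining points lie in this disk, and no smaller disk contains both endpoints, so this is the minimum enclosing circle.
r = √(72.25) = 8.5.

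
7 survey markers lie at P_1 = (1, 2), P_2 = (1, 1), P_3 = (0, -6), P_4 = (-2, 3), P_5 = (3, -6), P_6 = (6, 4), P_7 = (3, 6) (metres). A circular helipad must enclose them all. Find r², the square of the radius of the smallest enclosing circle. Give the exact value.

38.25

By Welzl's lemma the MEC is supported by two points (diametrically opposite) or three points (on a circumcircle).
The farthest pair is P_3–P_7 with squared distance 153. The circle on this segment as diameter has centre (1.5, 0) and r² = 153/4 = 38.25.
Check P_1: distance² to centre = 4.25 ≤ 38.25, so it lies inside.
All remaining points lie in this disk, and no smaller disk contains both endpoints, so this is the minimum enclosing circle.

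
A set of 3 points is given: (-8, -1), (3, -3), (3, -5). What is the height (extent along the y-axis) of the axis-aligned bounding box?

max y = -1, min y = -5, so height = 4.

4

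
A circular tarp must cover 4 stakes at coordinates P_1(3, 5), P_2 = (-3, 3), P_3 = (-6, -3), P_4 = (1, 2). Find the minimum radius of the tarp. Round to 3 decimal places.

The farthest pair is P_1–P_3 with squared distance 145. The circle on this segment as diameter has centre (-1.5, 1) and r² = 145/4 = 36.25.
Check P_2: distance² to centre = 6.25 ≤ 36.25, so it lies inside.
All remaining points lie in this disk, and no smaller disk contains both endpoints, so this is the minimum enclosing circle.
r = √(36.25) ≈ 6.021.

6.021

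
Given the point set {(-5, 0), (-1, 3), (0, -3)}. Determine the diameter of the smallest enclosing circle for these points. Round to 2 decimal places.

Call the three points A, B, C in the order given.
Side lengths²: AB² = 25, AC² = 34, BC² = 37.
Since BC² = 37 < 34 + 25 = 59, the triangle is acute, so the smallest enclosing circle is the circumcircle.
Circumcentre = (-31/18, -11/54), r² = 15725/1458.
Diameter = 2r = 2√(15725/1458) ≈ 6.57.

6.57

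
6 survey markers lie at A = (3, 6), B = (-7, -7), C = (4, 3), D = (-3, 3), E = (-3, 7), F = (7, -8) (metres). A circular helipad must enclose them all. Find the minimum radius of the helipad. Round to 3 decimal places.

9.210

By Welzl's lemma the MEC is supported by two points (diametrically opposite) or three points (on a circumcircle).
The minimum enclosing circle is determined by three boundary points: B, E, F.
Their circumcentre is (0.425, -1.55) with r² = 84.833125.
The farthest remaining point A is at distance² 63.633125 ≤ 84.833125.
r = √(84.833125) ≈ 9.210.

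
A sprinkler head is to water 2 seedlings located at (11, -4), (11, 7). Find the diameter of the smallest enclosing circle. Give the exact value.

The smallest circle enclosing two points has them as diameter endpoints.
Centre = midpoint = (11, 1.5); r² = |(11, -4)−(11, 7)|²/4 = 121/4 = 30.25.
Diameter = 2r = 2√(30.25) = 11.

11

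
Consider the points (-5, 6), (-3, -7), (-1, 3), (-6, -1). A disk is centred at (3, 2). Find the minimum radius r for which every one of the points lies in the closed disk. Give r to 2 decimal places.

The required radius is the distance from (3, 2) to the farthest point.
Squared distances: 80, 117, 17, 90.
Maximum is 117, attained at (-3, -7).
r = √117 ≈ 10.82.

10.82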